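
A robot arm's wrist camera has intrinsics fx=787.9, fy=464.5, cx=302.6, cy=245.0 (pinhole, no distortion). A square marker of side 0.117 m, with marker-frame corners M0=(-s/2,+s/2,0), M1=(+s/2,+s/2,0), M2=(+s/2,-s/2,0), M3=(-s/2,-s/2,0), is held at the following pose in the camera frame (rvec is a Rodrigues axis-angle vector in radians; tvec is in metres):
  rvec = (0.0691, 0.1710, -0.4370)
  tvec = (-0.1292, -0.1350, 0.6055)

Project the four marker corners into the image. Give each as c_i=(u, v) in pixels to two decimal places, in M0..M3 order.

c0=(103.09, 201.51) c1=(233.86, 162.18) c2=(167.16, 78.89) c3=(37.94, 121.28)

Intrinsics K: fx=787.9, fy=464.5, cx=302.6, cy=245.0
Marker side s = 0.117 m; corners in marker frame (Z=0):
  M0 = (-0.0585, +0.0585, 0)
  M1 = (+0.0585, +0.0585, 0)
  M2 = (+0.0585, -0.0585, 0)
  M3 = (-0.0585, -0.0585, 0)
rvec = (0.0691, 0.1710, -0.4370), |rvec| = θ = 0.47433 rad = 27.177°
Rodrigues: sinθ=0.45674, 1−cosθ=0.11040; R = I + sinθ·[k]× + (1−cosθ)·[k]×²:
    [+0.89194 +0.42660 +0.14984]
    [-0.41500 +0.90395 -0.10321]
    [-0.17948 +0.02987 +0.98331]
t = (-0.1292, -0.1350, 0.6055) m
M0: Pc = R·M0+t = (-0.15642, -0.05784, +0.61775); u = 787.9·(-0.15642)/0.61775 + 302.6 = 103.0917, v = 464.5·(-0.05784)/0.61775 + 245.0 = 201.5074
M1: Pc = R·M1+t = (-0.05207, -0.10640, +0.59675); u = 787.9·(-0.05207)/0.59675 + 302.6 = 233.8568, v = 464.5·(-0.10640)/0.59675 + 245.0 = 162.1826
M2: Pc = R·M2+t = (-0.10198, -0.21216, +0.59325); u = 787.9·(-0.10198)/0.59325 + 302.6 = 167.1642, v = 464.5·(-0.21216)/0.59325 + 245.0 = 78.8861
M3: Pc = R·M3+t = (-0.20633, -0.16360, +0.61425); u = 787.9·(-0.20633)/0.61425 + 302.6 = 37.9351, v = 464.5·(-0.16360)/0.61425 + 245.0 = 121.2823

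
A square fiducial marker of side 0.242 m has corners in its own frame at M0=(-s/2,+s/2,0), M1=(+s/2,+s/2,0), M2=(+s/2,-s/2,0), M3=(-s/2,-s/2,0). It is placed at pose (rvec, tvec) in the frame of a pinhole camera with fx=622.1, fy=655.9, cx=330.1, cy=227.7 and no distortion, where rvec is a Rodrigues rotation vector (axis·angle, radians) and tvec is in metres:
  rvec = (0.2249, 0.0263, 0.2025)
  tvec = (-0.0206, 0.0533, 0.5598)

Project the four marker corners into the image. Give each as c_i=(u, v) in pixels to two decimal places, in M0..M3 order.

Intrinsics K: fx=622.1, fy=655.9, cx=330.1, cy=227.7
Marker side s = 0.242 m; corners in marker frame (Z=0):
  M0 = (-0.1210, +0.1210, 0)
  M1 = (+0.1210, +0.1210, 0)
  M2 = (+0.1210, -0.1210, 0)
  M3 = (-0.1210, -0.1210, 0)
rvec = (0.2249, 0.0263, 0.2025), |rvec| = θ = 0.30377 rad = 17.405°
Rodrigues: sinθ=0.29912, 1−cosθ=0.04579; R = I + sinθ·[k]× + (1−cosθ)·[k]×²:
    [+0.97931 -0.19647 +0.04849]
    [+0.20233 +0.95456 -0.21881]
    [-0.00330 +0.22410 +0.97456]
t = (-0.0206, 0.0533, 0.5598) m
M0: Pc = R·M0+t = (-0.16287, +0.14432, +0.58732); u = 622.1·(-0.16287)/0.58732 + 330.1 = 157.5850, v = 655.9·(+0.14432)/0.58732 + 227.7 = 388.8721
M1: Pc = R·M1+t = (+0.07412, +0.19328, +0.58652); u = 622.1·(+0.07412)/0.58652 + 330.1 = 408.7214, v = 655.9·(+0.19328)/0.58652 + 227.7 = 443.8490
M2: Pc = R·M2+t = (+0.12167, -0.03772, +0.53228); u = 622.1·(+0.12167)/0.53228 + 330.1 = 472.2988, v = 655.9·(-0.03772)/0.53228 + 227.7 = 181.2213
M3: Pc = R·M3+t = (-0.11532, -0.08668, +0.53308); u = 622.1·(-0.11532)/0.53308 + 330.1 = 195.5183, v = 655.9·(-0.08668)/0.53308 + 227.7 = 121.0449

c0=(157.58, 388.87) c1=(408.72, 443.85) c2=(472.30, 181.22) c3=(195.52, 121.04)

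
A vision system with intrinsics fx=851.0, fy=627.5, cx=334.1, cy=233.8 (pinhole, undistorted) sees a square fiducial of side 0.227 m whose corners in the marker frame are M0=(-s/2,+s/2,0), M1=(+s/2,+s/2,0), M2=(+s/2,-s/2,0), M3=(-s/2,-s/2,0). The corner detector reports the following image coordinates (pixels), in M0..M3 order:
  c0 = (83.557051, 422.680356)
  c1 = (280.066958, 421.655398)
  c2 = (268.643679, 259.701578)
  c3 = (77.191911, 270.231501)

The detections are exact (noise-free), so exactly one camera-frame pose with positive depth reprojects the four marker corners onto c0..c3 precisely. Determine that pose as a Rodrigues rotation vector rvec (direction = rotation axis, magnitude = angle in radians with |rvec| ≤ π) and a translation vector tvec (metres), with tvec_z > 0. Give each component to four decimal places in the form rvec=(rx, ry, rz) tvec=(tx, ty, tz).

Intrinsics K: fx=851.0, fy=627.5, cx=334.1, cy=233.8
Marker side s = 0.227 m; corners in marker frame (Z=0):
  M0 = (-0.1135, +0.1135, 0)
  M1 = (+0.1135, +0.1135, 0)
  M2 = (+0.1135, -0.1135, 0)
  M3 = (-0.1135, -0.1135, 0)
Detected image corners:
  c0 = (83.557051, 422.680356) px
  c1 = (280.066958, 421.655398) px
  c2 = (268.643679, 259.701578) px
  c3 = (77.191911, 270.231501) px
Planar DLT: solve 8×8 A·h = b for H (H[2,2]=1):
  H  [+806.50064 +20.66284 +174.33951]
  H  [-118.50129 +656.66477 +342.74149]
  H  [-0.27013 -0.10248 +1.00000]
B = K⁻¹H; ‖b₁‖=1.091402, ‖b₂‖=1.091402; λ = 2/(‖b₁‖+‖b₂‖) = 0.916253, sign → tz>0 ⇒ λ=+0.916253
r₁ = λ·B[:,0] = (+0.96551,-0.08081,-0.24750); r₂ = λ·B[:,1] = (+0.05911,+0.99383,-0.09390)
r₃ = r₁×r₂ = (+0.25356,+0.07603,+0.96433); SVD([r₁ r₂ r₃]) → R = UVᵀ:
  R  [+0.96551 +0.05911 +0.25356]
  R  [-0.08081 +0.99383 +0.07603]
  R  [-0.24750 -0.09390 +0.96433]
t = (-0.17201, +0.15907, +0.91625) m
tr R = 2.923662; θ = arccos((tr R − 1)/2) = 0.277181 rad = 15.881°
axis k = ((R−Rᵀ)₃₂, (R−Rᵀ)₁₃, (R−Rᵀ)₂₁) / (2 sinθ) = (-0.310501, +0.915544, -0.255672)
rvec = θ·k = (-0.086065, +0.253771, -0.070867)

rvec=(-0.0861, 0.2538, -0.0709) tvec=(-0.1720, 0.1591, 0.9163)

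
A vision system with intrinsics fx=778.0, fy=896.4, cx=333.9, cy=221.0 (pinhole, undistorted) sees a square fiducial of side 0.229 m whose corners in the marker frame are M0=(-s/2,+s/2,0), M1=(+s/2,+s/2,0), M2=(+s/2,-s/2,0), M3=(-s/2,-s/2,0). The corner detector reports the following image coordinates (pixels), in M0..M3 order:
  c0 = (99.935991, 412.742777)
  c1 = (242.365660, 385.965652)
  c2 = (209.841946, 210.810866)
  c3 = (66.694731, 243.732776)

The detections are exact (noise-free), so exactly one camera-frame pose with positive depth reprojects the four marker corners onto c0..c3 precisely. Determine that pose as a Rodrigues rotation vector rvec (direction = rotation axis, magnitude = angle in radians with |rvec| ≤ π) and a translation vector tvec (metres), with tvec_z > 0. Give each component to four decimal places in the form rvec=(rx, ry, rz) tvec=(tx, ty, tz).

Intrinsics K: fx=778.0, fy=896.4, cx=333.9, cy=221.0
Marker side s = 0.229 m; corners in marker frame (Z=0):
  M0 = (-0.1145, +0.1145, 0)
  M1 = (+0.1145, +0.1145, 0)
  M2 = (+0.1145, -0.1145, 0)
  M3 = (-0.1145, -0.1145, 0)
Detected image corners:
  c0 = (99.935991, 412.742777) px
  c1 = (242.365660, 385.965652) px
  c2 = (209.841946, 210.810866) px
  c3 = (66.694731, 243.732776) px
Planar DLT: solve 8×8 A·h = b for H (H[2,2]=1):
  H  [+600.88911 +152.22458 +153.61851]
  H  [-176.09383 +768.65679 +314.11106]
  H  [-0.14628 +0.05563 +1.00000]
B = K⁻¹H; ‖b₁‖=0.862882, ‖b₂‖=0.862882; λ = 2/(‖b₁‖+‖b₂‖) = 1.158907, sign → tz>0 ⇒ λ=+1.158907
r₁ = λ·B[:,0] = (+0.96784,-0.18587,-0.16953); r₂ = λ·B[:,1] = (+0.19908,+0.97786,+0.06447)
r₃ = r₁×r₂ = (+0.15379,-0.09615,+0.98341); SVD([r₁ r₂ r₃]) → R = UVᵀ:
  R  [+0.96784 +0.19908 +0.15379]
  R  [-0.18587 +0.97786 -0.09615]
  R  [-0.16953 +0.06447 +0.98341]
t = (-0.26855, +0.12038, +1.15891) m
tr R = 2.929114; θ = arccos((tr R − 1)/2) = 0.267037 rad = 15.300°
axis k = ((R−Rᵀ)₃₂, (R−Rᵀ)₁₃, (R−Rᵀ)₂₁) / (2 sinθ) = (+0.304348, +0.612635, -0.729418)
rvec = θ·k = (+0.081272, +0.163596, -0.194782)

rvec=(0.0813, 0.1636, -0.1948) tvec=(-0.2685, 0.1204, 1.1589)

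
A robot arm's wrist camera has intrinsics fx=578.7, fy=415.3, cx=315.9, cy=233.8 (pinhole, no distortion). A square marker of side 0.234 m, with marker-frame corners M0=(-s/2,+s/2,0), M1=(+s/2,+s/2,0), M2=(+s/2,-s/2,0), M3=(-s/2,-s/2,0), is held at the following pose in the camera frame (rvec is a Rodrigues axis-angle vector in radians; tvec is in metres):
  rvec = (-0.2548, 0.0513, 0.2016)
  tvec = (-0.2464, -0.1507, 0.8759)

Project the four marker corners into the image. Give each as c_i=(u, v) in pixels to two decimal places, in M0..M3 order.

c0=(55.78, 203.61) c1=(208.33, 225.17) c2=(246.13, 122.91) c3=(102.42, 104.69)

Intrinsics K: fx=578.7, fy=415.3, cx=315.9, cy=233.8
Marker side s = 0.234 m; corners in marker frame (Z=0):
  M0 = (-0.1170, +0.1170, 0)
  M1 = (+0.1170, +0.1170, 0)
  M2 = (+0.1170, -0.1170, 0)
  M3 = (-0.1170, -0.1170, 0)
rvec = (-0.2548, 0.0513, 0.2016), |rvec| = θ = 0.32893 rad = 18.847°
Rodrigues: sinθ=0.32303, 1−cosθ=0.05361; R = I + sinθ·[k]× + (1−cosθ)·[k]×²:
    [+0.97856 -0.20446 +0.02493]
    [+0.19151 +0.94769 +0.25535]
    [-0.07583 -0.24511 +0.96653]
t = (-0.2464, -0.1507, 0.8759) m
M0: Pc = R·M0+t = (-0.38481, -0.06223, +0.85610); u = 578.7·(-0.38481)/0.85610 + 315.9 = 55.7754, v = 415.3·(-0.06223)/0.85610 + 233.8 = 203.6133
M1: Pc = R·M1+t = (-0.15583, -0.01741, +0.83835); u = 578.7·(-0.15583)/0.83835 + 315.9 = 208.3325, v = 415.3·(-0.01741)/0.83835 + 233.8 = 225.1736
M2: Pc = R·M2+t = (-0.10799, -0.23917, +0.89570); u = 578.7·(-0.10799)/0.89570 + 315.9 = 246.1315, v = 415.3·(-0.23917)/0.89570 + 233.8 = 122.9055
M3: Pc = R·M3+t = (-0.33697, -0.28399, +0.91345); u = 578.7·(-0.33697)/0.91345 + 315.9 = 102.4191, v = 415.3·(-0.28399)/0.91345 + 233.8 = 104.6856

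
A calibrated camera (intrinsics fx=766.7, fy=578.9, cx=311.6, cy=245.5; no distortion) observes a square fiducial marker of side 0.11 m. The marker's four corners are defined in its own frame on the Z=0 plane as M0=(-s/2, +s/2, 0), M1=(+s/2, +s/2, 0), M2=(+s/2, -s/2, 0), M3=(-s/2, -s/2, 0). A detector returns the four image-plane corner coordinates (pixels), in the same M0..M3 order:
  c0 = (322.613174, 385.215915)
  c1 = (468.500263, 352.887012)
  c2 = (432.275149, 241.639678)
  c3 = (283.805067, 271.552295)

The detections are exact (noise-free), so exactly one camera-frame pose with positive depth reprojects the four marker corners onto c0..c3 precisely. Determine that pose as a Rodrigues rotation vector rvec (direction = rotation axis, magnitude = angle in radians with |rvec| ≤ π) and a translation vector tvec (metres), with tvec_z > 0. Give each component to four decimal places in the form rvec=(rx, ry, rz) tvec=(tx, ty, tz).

Intrinsics K: fx=766.7, fy=578.9, cx=311.6, cy=245.5
Marker side s = 0.11 m; corners in marker frame (Z=0):
  M0 = (-0.0550, +0.0550, 0)
  M1 = (+0.0550, +0.0550, 0)
  M2 = (+0.0550, -0.0550, 0)
  M3 = (-0.0550, -0.0550, 0)
Detected image corners:
  c0 = (322.613174, 385.215915) px
  c1 = (468.500263, 352.887012) px
  c2 = (432.275149, 241.639678) px
  c3 = (283.805067, 271.552295) px
Planar DLT: solve 8×8 A·h = b for H (H[2,2]=1):
  H  [+1422.21250 +379.54595 +377.80961]
  H  [-212.99781 +1054.25885 +312.94933]
  H  [+0.22370 +0.10252 +1.00000]
B = K⁻¹H; ‖b₁‖=1.837429, ‖b₂‖=1.837429; λ = 2/(‖b₁‖+‖b₂‖) = 0.544239, sign → tz>0 ⇒ λ=+0.544239
r₁ = λ·B[:,0] = (+0.96007,-0.25188,+0.12175); r₂ = λ·B[:,1] = (+0.24674,+0.96747,+0.05580)
r₃ = r₁×r₂ = (-0.13184,-0.02353,+0.99099); SVD([r₁ r₂ r₃]) → R = UVᵀ:
  R  [+0.96007 +0.24674 -0.13184]
  R  [-0.25188 +0.96747 -0.02353]
  R  [+0.12175 +0.05580 +0.99099]
t = (+0.04700, +0.06341, +0.54424) m
tr R = 2.918536; θ = arccos((tr R − 1)/2) = 0.286397 rad = 16.409°
axis k = ((R−Rᵀ)₃₂, (R−Rᵀ)₁₃, (R−Rᵀ)₂₁) / (2 sinθ) = (+0.140399, -0.448837, -0.882516)
rvec = θ·k = (+0.040210, -0.128546, -0.252750)

rvec=(0.0402, -0.1285, -0.2528) tvec=(0.0470, 0.0634, 0.5442)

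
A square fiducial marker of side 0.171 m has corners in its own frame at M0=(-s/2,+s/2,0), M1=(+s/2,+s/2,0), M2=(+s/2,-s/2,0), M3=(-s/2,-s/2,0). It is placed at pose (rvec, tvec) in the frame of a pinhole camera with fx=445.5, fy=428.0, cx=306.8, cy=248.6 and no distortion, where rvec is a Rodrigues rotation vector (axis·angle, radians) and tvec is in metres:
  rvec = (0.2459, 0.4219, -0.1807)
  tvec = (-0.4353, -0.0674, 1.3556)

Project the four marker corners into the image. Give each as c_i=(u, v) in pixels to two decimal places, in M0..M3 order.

c0=(150.93, 256.08) c1=(193.60, 249.81) c2=(177.60, 196.21) c3=(134.73, 205.46)

Intrinsics K: fx=445.5, fy=428.0, cx=306.8, cy=248.6
Marker side s = 0.171 m; corners in marker frame (Z=0):
  M0 = (-0.0855, +0.0855, 0)
  M1 = (+0.0855, +0.0855, 0)
  M2 = (+0.0855, -0.0855, 0)
  M3 = (-0.0855, -0.0855, 0)
rvec = (0.2459, 0.4219, -0.1807), |rvec| = θ = 0.52069 rad = 29.833°
Rodrigues: sinθ=0.49748, 1−cosθ=0.13252; R = I + sinθ·[k]× + (1−cosθ)·[k]×²:
    [+0.89703 +0.22336 +0.38137]
    [-0.12193 +0.95448 -0.27220]
    [-0.42481 +0.19767 +0.88344]
t = (-0.4353, -0.0674, 1.3556) m
M0: Pc = R·M0+t = (-0.49290, +0.02463, +1.40882); u = 445.5·(-0.49290)/1.40882 + 306.8 = 150.9346, v = 428.0·(+0.02463)/1.40882 + 248.6 = 256.0837
M1: Pc = R·M1+t = (-0.33951, +0.00378, +1.33618); u = 445.5·(-0.33951)/1.33618 + 306.8 = 193.6039, v = 428.0·(+0.00378)/1.33618 + 248.6 = 249.8117
M2: Pc = R·M2+t = (-0.37770, -0.15943, +1.30238); u = 445.5·(-0.37770)/1.30238 + 306.8 = 177.6012, v = 428.0·(-0.15943)/1.30238 + 248.6 = 196.2054
M3: Pc = R·M3+t = (-0.53109, -0.13858, +1.37502); u = 445.5·(-0.53109)/1.37502 + 306.8 = 134.7284, v = 428.0·(-0.13858)/1.37502 + 248.6 = 205.4635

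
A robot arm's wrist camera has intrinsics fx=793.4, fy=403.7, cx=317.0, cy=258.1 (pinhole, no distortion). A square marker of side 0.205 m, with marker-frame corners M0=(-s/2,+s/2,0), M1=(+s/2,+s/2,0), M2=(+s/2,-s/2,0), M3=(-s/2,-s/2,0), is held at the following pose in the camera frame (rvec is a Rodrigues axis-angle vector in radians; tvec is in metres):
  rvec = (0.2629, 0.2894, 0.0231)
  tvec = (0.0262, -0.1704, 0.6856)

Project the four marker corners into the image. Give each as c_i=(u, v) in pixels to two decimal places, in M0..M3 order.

Intrinsics K: fx=793.4, fy=403.7, cx=317.0, cy=258.1
Marker side s = 0.205 m; corners in marker frame (Z=0):
  M0 = (-0.1025, +0.1025, 0)
  M1 = (+0.1025, +0.1025, 0)
  M2 = (+0.1025, -0.1025, 0)
  M3 = (-0.1025, -0.1025, 0)
rvec = (0.2629, 0.2894, 0.0231), |rvec| = θ = 0.39167 rad = 22.441°
Rodrigues: sinθ=0.38173, 1−cosθ=0.07573; R = I + sinθ·[k]× + (1−cosθ)·[k]×²:
    [+0.95839 +0.01504 +0.28506]
    [+0.06007 +0.96562 -0.25293]
    [-0.27906 +0.25953 +0.92454]
t = (0.0262, -0.1704, 0.6856) m
M0: Pc = R·M0+t = (-0.07049, -0.07758, +0.74081); u = 793.4·(-0.07049)/0.74081 + 317.0 = 241.5019, v = 403.7·(-0.07758)/0.74081 + 258.1 = 215.8222
M1: Pc = R·M1+t = (+0.12598, -0.06527, +0.68360); u = 793.4·(+0.12598)/0.68360 + 317.0 = 463.2122, v = 403.7·(-0.06527)/0.68360 + 258.1 = 219.5566
M2: Pc = R·M2+t = (+0.12289, -0.26322, +0.63039); u = 793.4·(+0.12289)/0.63039 + 317.0 = 471.6706, v = 403.7·(-0.26322)/0.63039 + 258.1 = 89.5368
M3: Pc = R·M3+t = (-0.07358, -0.27553, +0.68760); u = 793.4·(-0.07358)/0.68760 + 317.0 = 232.1017, v = 403.7·(-0.27553)/0.68760 + 258.1 = 96.3309

c0=(241.50, 215.82) c1=(463.21, 219.56) c2=(471.67, 89.54) c3=(232.10, 96.33)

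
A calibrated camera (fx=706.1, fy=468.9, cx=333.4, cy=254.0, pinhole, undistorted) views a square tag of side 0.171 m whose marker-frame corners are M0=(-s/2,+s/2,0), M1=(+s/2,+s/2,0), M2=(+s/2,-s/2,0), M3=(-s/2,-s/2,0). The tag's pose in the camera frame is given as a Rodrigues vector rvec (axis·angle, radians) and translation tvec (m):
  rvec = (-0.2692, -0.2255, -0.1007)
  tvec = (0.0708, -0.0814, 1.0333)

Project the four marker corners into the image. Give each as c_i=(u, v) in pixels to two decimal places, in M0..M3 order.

Intrinsics K: fx=706.1, fy=468.9, cx=333.4, cy=254.0
Marker side s = 0.171 m; corners in marker frame (Z=0):
  M0 = (-0.0855, +0.0855, 0)
  M1 = (+0.0855, +0.0855, 0)
  M2 = (+0.0855, -0.0855, 0)
  M3 = (-0.0855, -0.0855, 0)
rvec = (-0.2692, -0.2255, -0.1007), |rvec| = θ = 0.36532 rad = 20.931°
Rodrigues: sinθ=0.35725, 1−cosθ=0.06599; R = I + sinθ·[k]× + (1−cosθ)·[k]×²:
    [+0.96984 +0.12849 -0.20711]
    [-0.06846 +0.95915 +0.27448]
    [+0.23392 -0.25202 +0.93902]
t = (0.0708, -0.0814, 1.0333) m
M0: Pc = R·M0+t = (-0.00114, +0.00646, +0.99175); u = 706.1·(-0.00114)/0.99175 + 333.4 = 332.5915, v = 468.9·(+0.00646)/0.99175 + 254.0 = 257.0547
M1: Pc = R·M1+t = (+0.16471, -0.00525, +1.03175); u = 706.1·(+0.16471)/1.03175 + 333.4 = 446.1208, v = 468.9·(-0.00525)/1.03175 + 254.0 = 251.6160
M2: Pc = R·M2+t = (+0.14274, -0.16926, +1.07485); u = 706.1·(+0.14274)/1.07485 + 333.4 = 427.1672, v = 468.9·(-0.16926)/1.07485 + 254.0 = 180.1604
M3: Pc = R·M3+t = (-0.02311, -0.15755, +1.03485); u = 706.1·(-0.02311)/1.03485 + 333.4 = 317.6332, v = 468.9·(-0.15755)/1.03485 + 254.0 = 182.6105

c0=(332.59, 257.05) c1=(446.12, 251.62) c2=(427.17, 180.16) c3=(317.63, 182.61)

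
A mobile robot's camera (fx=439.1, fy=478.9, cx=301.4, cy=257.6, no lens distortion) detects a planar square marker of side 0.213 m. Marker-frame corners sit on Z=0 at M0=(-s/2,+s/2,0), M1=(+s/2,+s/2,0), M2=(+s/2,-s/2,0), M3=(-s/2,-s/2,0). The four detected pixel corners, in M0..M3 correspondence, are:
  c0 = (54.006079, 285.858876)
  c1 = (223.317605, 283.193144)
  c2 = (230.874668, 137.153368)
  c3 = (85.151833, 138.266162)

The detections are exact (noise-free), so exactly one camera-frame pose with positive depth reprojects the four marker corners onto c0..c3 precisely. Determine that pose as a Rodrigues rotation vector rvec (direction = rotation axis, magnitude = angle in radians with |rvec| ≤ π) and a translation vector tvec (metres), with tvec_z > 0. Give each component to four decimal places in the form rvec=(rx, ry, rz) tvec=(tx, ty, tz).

rvec=(-0.4339, -0.0212, -0.0183) tvec=(-0.2084, -0.0653, 0.6020)

Intrinsics K: fx=439.1, fy=478.9, cx=301.4, cy=257.6
Marker side s = 0.213 m; corners in marker frame (Z=0):
  M0 = (-0.1065, +0.1065, 0)
  M1 = (+0.1065, +0.1065, 0)
  M2 = (+0.1065, -0.1065, 0)
  M3 = (-0.1065, -0.1065, 0)
Detected image corners:
  c0 = (54.006079, 285.858876) px
  c1 = (223.317605, 283.193144) px
  c2 = (230.874668, 137.153368) px
  c3 = (85.151833, 138.266162) px
Planar DLT: solve 8×8 A·h = b for H (H[2,2]=1):
  H  [+741.43448 -194.16167 +149.39807]
  H  [-0.01125 +541.88747 +205.65632]
  H  [+0.04068 -0.69807 +1.00000]
B = K⁻¹H; ‖b₁‖=1.661254, ‖b₂‖=1.661254; λ = 2/(‖b₁‖+‖b₂‖) = 0.601955, sign → tz>0 ⇒ λ=+0.601955
r₁ = λ·B[:,0] = (+0.99961,-0.01318,+0.02449); r₂ = λ·B[:,1] = (+0.02226,+0.90716,-0.42021)
r₃ = r₁×r₂ = (-0.01667,+0.42059,+0.90710); SVD([r₁ r₂ r₃]) → R = UVᵀ:
  R  [+0.99961 +0.02226 -0.01667]
  R  [-0.01318 +0.90716 +0.42059]
  R  [+0.02449 -0.42021 +0.90710]
t = (-0.20838, -0.06529, +0.60195) m
tr R = 2.813867; θ = arccos((tr R − 1)/2) = 0.434849 rad = 24.915°
axis k = ((R−Rᵀ)₃₂, (R−Rᵀ)₁₃, (R−Rᵀ)₂₁) / (2 sinθ) = (-0.997920, -0.048848, -0.042066)
rvec = θ·k = (-0.433945, -0.021242, -0.018293)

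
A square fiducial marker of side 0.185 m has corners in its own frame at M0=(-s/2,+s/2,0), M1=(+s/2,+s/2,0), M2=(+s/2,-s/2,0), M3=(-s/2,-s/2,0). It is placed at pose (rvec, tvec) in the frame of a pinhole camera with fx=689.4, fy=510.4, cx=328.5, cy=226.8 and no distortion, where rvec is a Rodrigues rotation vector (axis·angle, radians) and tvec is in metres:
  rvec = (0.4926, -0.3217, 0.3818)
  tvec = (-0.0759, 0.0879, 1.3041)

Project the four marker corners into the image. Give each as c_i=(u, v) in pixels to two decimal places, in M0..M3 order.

c0=(224.49, 280.66) c1=(311.47, 296.75) c2=(352.33, 241.72) c3=(262.57, 221.49)

Intrinsics K: fx=689.4, fy=510.4, cx=328.5, cy=226.8
Marker side s = 0.185 m; corners in marker frame (Z=0):
  M0 = (-0.0925, +0.0925, 0)
  M1 = (+0.0925, +0.0925, 0)
  M2 = (+0.0925, -0.0925, 0)
  M3 = (-0.0925, -0.0925, 0)
rvec = (0.4926, -0.3217, 0.3818), |rvec| = θ = 0.70137 rad = 40.185°
Rodrigues: sinθ=0.64526, 1−cosθ=0.23604; R = I + sinθ·[k]× + (1−cosθ)·[k]×²:
    [+0.88039 -0.42730 -0.20572]
    [+0.27522 +0.81362 -0.51213]
    [+0.38621 +0.39426 +0.83391]
t = (-0.0759, 0.0879, 1.3041) m
M0: Pc = R·M0+t = (-0.19686, +0.13770, +1.30484); u = 689.4·(-0.19686)/1.30484 + 328.5 = 224.4904, v = 510.4·(+0.13770)/1.30484 + 226.8 = 280.6632
M1: Pc = R·M1+t = (-0.03399, +0.18862, +1.37629); u = 689.4·(-0.03399)/1.37629 + 328.5 = 311.4748, v = 510.4·(+0.18862)/1.37629 + 226.8 = 296.7490
M2: Pc = R·M2+t = (+0.04506, +0.03810, +1.30336); u = 689.4·(+0.04506)/1.30336 + 328.5 = 352.3350, v = 510.4·(+0.03810)/1.30336 + 226.8 = 241.7194
M3: Pc = R·M3+t = (-0.11781, -0.01282, +1.23191); u = 689.4·(-0.11781)/1.23191 + 328.5 = 262.5703, v = 510.4·(-0.01282)/1.23191 + 226.8 = 221.4895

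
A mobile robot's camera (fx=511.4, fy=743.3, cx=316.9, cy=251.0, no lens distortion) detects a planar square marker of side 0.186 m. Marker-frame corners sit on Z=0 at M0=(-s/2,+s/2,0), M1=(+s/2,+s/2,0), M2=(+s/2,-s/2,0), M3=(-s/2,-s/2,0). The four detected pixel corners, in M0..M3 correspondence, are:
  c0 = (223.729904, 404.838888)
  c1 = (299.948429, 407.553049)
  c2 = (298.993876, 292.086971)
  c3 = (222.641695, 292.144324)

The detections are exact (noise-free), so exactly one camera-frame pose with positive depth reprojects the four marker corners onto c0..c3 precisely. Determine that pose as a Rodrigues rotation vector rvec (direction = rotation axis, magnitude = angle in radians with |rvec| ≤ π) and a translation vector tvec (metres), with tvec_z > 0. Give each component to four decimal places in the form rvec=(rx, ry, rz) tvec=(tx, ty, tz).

rvec=(0.0144, 0.1588, -0.0104) tvec=(-0.1326, 0.1598, 1.2097)

Intrinsics K: fx=511.4, fy=743.3, cx=316.9, cy=251.0
Marker side s = 0.186 m; corners in marker frame (Z=0):
  M0 = (-0.0930, +0.0930, 0)
  M1 = (+0.0930, +0.0930, 0)
  M2 = (+0.0930, -0.0930, 0)
  M3 = (-0.0930, -0.0930, 0)
Detected image corners:
  c0 = (223.729904, 404.838888) px
  c1 = (299.948429, 407.553049) px
  c2 = (298.993876, 292.086971) px
  c3 = (222.641695, 292.144324) px
Planar DLT: solve 8×8 A·h = b for H (H[2,2]=1):
  H  [+375.96850 +8.41475 +260.86522]
  H  [-38.50074 +617.14460 +349.20699]
  H  [-0.13075 +0.01117 +1.00000]
B = K⁻¹H; ‖b₁‖=0.826635, ‖b₂‖=0.826635; λ = 2/(‖b₁‖+‖b₂‖) = 1.209724, sign → tz>0 ⇒ λ=+1.209724
r₁ = λ·B[:,0] = (+0.98737,-0.00925,-0.15817); r₂ = λ·B[:,1] = (+0.01153,+0.99984,+0.01351)
r₃ = r₁×r₂ = (+0.15802,-0.01517,+0.98732); SVD([r₁ r₂ r₃]) → R = UVᵀ:
  R  [+0.98737 +0.01153 +0.15802]
  R  [-0.00925 +0.99984 -0.01517]
  R  [-0.15817 +0.01351 +0.98732]
t = (-0.13255, +0.15983, +1.20972) m
tr R = 2.974532; θ = arccos((tr R − 1)/2) = 0.159758 rad = 9.153°
axis k = ((R−Rᵀ)₃₂, (R−Rᵀ)₁₃, (R−Rᵀ)₂₁) / (2 sinθ) = (+0.090140, +0.993785, -0.065319)
rvec = θ·k = (+0.014401, +0.158765, -0.010435)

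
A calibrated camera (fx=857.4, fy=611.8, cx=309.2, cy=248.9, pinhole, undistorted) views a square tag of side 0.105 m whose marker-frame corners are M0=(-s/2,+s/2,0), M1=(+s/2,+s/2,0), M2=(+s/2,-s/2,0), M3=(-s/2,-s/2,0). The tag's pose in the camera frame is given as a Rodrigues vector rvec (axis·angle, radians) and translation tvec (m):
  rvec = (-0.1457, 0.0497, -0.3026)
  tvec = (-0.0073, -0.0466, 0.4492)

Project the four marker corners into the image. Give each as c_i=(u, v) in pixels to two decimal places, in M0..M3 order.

Intrinsics K: fx=857.4, fy=611.8, cx=309.2, cy=248.9
Marker side s = 0.105 m; corners in marker frame (Z=0):
  M0 = (-0.0525, +0.0525, 0)
  M1 = (+0.0525, +0.0525, 0)
  M2 = (+0.0525, -0.0525, 0)
  M3 = (-0.0525, -0.0525, 0)
rvec = (-0.1457, 0.0497, -0.3026), |rvec| = θ = 0.33951 rad = 19.452°
Rodrigues: sinθ=0.33302, 1−cosθ=0.05708; R = I + sinθ·[k]× + (1−cosθ)·[k]×²:
    [+0.95343 +0.29323 +0.07058]
    [-0.30041 +0.94414 +0.13547]
    [-0.02692 -0.15036 +0.98826]
t = (-0.0073, -0.0466, 0.4492) m
M0: Pc = R·M0+t = (-0.04196, +0.01874, +0.44272); u = 857.4·(-0.04196)/0.44272 + 309.2 = 227.9367, v = 611.8·(+0.01874)/0.44272 + 248.9 = 274.7954
M1: Pc = R·M1+t = (+0.05815, -0.01280, +0.43989); u = 857.4·(+0.05815)/0.43989 + 309.2 = 422.5407, v = 611.8·(-0.01280)/0.43989 + 248.9 = 231.0925
M2: Pc = R·M2+t = (+0.02736, -0.11194, +0.45568); u = 857.4·(+0.02736)/0.45568 + 309.2 = 360.6807, v = 611.8·(-0.11194)/0.45568 + 248.9 = 98.6103
M3: Pc = R·M3+t = (-0.07275, -0.08040, +0.45851); u = 857.4·(-0.07275)/0.45851 + 309.2 = 173.1590, v = 611.8·(-0.08040)/0.45851 + 248.9 = 141.6250

c0=(227.94, 274.80) c1=(422.54, 231.09) c2=(360.68, 98.61) c3=(173.16, 141.63)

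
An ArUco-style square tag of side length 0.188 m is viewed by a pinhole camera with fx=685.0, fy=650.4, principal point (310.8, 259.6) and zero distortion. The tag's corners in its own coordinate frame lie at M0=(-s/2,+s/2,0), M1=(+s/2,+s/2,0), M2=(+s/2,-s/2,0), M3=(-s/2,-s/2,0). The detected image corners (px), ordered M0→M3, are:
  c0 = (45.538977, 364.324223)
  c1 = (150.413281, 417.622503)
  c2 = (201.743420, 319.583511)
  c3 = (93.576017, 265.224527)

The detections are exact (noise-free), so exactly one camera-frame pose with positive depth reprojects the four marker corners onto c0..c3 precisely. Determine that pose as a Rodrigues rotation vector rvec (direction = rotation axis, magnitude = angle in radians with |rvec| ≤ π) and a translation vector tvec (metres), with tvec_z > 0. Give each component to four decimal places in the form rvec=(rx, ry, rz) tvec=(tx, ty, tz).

rvec=(0.1527, 0.0662, 0.4792) tvec=(-0.2921, 0.1350, 1.0616)

Intrinsics K: fx=685.0, fy=650.4, cx=310.8, cy=259.6
Marker side s = 0.188 m; corners in marker frame (Z=0):
  M0 = (-0.0940, +0.0940, 0)
  M1 = (+0.0940, +0.0940, 0)
  M2 = (+0.0940, -0.0940, 0)
  M3 = (-0.0940, -0.0940, 0)
Detected image corners:
  c0 = (45.538977, 364.324223) px
  c1 = (150.413281, 417.622503) px
  c2 = (201.743420, 319.583511) px
  c3 = (93.576017, 265.224527) px
Planar DLT: solve 8×8 A·h = b for H (H[2,2]=1):
  H  [+563.28751 -245.54330 +122.33227]
  H  [+277.41463 +576.36383 +342.32878]
  H  [-0.02595 +0.15234 +1.00000]
B = K⁻¹H; ‖b₁‖=0.941942, ‖b₂‖=0.941942; λ = 2/(‖b₁‖+‖b₂‖) = 1.061637, sign → tz>0 ⇒ λ=+1.061637
r₁ = λ·B[:,0] = (+0.88550,+0.46382,-0.02755); r₂ = λ·B[:,1] = (-0.45393,+0.87624,+0.16173)
r₃ = r₁×r₂ = (+0.09915,-0.13070,+0.98645); SVD([r₁ r₂ r₃]) → R = UVᵀ:
  R  [+0.88550 -0.45393 +0.09915]
  R  [+0.46382 +0.87624 -0.13070]
  R  [-0.02755 +0.16173 +0.98645]
t = (-0.29209, +0.13504, +1.06164) m
tr R = 2.748191; θ = arccos((tr R − 1)/2) = 0.507226 rad = 29.062°
axis k = ((R−Rᵀ)₃₂, (R−Rᵀ)₁₃, (R−Rᵀ)₂₁) / (2 sinθ) = (+0.301006, +0.130421, +0.944662)
rvec = θ·k = (+0.152678, +0.066153, +0.479157)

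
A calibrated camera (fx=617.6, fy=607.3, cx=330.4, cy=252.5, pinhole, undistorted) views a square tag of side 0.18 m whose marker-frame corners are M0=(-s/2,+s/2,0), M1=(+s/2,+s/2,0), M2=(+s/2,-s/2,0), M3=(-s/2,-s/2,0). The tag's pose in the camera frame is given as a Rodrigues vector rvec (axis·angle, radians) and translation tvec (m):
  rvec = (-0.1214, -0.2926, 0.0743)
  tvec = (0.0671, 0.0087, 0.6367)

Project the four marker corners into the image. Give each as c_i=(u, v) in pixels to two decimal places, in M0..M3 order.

Intrinsics K: fx=617.6, fy=607.3, cx=330.4, cy=252.5
Marker side s = 0.18 m; corners in marker frame (Z=0):
  M0 = (-0.0900, +0.0900, 0)
  M1 = (+0.0900, +0.0900, 0)
  M2 = (+0.0900, -0.0900, 0)
  M3 = (-0.0900, -0.0900, 0)
rvec = (-0.1214, -0.2926, 0.0743), |rvec| = θ = 0.32538 rad = 18.643°
Rodrigues: sinθ=0.31967, 1−cosθ=0.05247; R = I + sinθ·[k]× + (1−cosθ)·[k]×²:
    [+0.95483 -0.05539 -0.29193]
    [+0.09060 +0.98996 +0.10849]
    [+0.28299 -0.13004 +0.95026]
t = (0.0671, 0.0087, 0.6367) m
M0: Pc = R·M0+t = (-0.02382, +0.08964, +0.59953); u = 617.6·(-0.02382)/0.59953 + 330.4 = 305.8617, v = 607.3·(+0.08964)/0.59953 + 252.5 = 343.3046
M1: Pc = R·M1+t = (+0.14805, +0.10595, +0.65047); u = 617.6·(+0.14805)/0.65047 + 330.4 = 470.9694, v = 607.3·(+0.10595)/0.65047 + 252.5 = 351.4195
M2: Pc = R·M2+t = (+0.15802, -0.07224, +0.67387); u = 617.6·(+0.15802)/0.67387 + 330.4 = 475.2243, v = 607.3·(-0.07224)/0.67387 + 252.5 = 187.3946
M3: Pc = R·M3+t = (-0.01385, -0.08855, +0.62293); u = 617.6·(-0.01385)/0.62293 + 330.4 = 316.6688, v = 607.3·(-0.08855)/0.62293 + 252.5 = 166.1720

c0=(305.86, 343.30) c1=(470.97, 351.42) c2=(475.22, 187.39) c3=(316.67, 166.17)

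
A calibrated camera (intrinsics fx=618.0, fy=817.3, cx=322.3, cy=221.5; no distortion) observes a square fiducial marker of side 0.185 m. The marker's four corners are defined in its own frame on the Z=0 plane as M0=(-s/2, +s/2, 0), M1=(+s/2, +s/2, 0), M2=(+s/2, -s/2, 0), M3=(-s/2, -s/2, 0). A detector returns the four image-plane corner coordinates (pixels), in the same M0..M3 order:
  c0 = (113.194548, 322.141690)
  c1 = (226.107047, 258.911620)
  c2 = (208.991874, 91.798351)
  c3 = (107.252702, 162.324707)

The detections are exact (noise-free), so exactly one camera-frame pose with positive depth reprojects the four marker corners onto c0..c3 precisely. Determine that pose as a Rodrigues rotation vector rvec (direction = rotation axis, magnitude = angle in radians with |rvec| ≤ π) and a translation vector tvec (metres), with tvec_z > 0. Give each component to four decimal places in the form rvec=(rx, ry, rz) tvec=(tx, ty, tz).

rvec=(-0.3827, 0.4553, -0.2932) tvec=(-0.2125, -0.0152, 0.8161)

Intrinsics K: fx=618.0, fy=817.3, cx=322.3, cy=221.5
Marker side s = 0.185 m; corners in marker frame (Z=0):
  M0 = (-0.0925, +0.0925, 0)
  M1 = (+0.0925, +0.0925, 0)
  M2 = (+0.0925, -0.0925, 0)
  M3 = (-0.0925, -0.0925, 0)
Detected image corners:
  c0 = (113.194548, 322.141690) px
  c1 = (226.107047, 258.911620) px
  c2 = (208.991874, 91.798351) px
  c3 = (107.252702, 162.324707) px
Planar DLT: solve 8×8 A·h = b for H (H[2,2]=1):
  H  [+504.68319 -23.21966 +161.37043]
  H  [-456.74459 +775.40461 +206.30345]
  H  [-0.45165 -0.51422 +1.00000]
B = K⁻¹H; ‖b₁‖=1.225385, ‖b₂‖=1.225385; λ = 2/(‖b₁‖+‖b₂‖) = 0.816070, sign → tz>0 ⇒ λ=+0.816070
r₁ = λ·B[:,0] = (+0.85866,-0.35617,-0.36858); r₂ = λ·B[:,1] = (+0.18819,+0.88797,-0.41964)
r₃ = r₁×r₂ = (+0.47675,+0.29097,+0.82949); SVD([r₁ r₂ r₃]) → R = UVᵀ:
  R  [+0.85866 +0.18819 +0.47675]
  R  [-0.35617 +0.88797 +0.29097]
  R  [-0.36858 -0.41964 +0.82949]
t = (-0.21251, -0.01517, +0.81607) m
tr R = 2.576111; θ = arccos((tr R − 1)/2) = 0.663152 rad = 37.996°
axis k = ((R−Rᵀ)₃₂, (R−Rᵀ)₁₃, (R−Rᵀ)₂₁) / (2 sinθ) = (-0.577163, +0.686587, -0.442132)
rvec = θ·k = (-0.382747, +0.455312, -0.293201)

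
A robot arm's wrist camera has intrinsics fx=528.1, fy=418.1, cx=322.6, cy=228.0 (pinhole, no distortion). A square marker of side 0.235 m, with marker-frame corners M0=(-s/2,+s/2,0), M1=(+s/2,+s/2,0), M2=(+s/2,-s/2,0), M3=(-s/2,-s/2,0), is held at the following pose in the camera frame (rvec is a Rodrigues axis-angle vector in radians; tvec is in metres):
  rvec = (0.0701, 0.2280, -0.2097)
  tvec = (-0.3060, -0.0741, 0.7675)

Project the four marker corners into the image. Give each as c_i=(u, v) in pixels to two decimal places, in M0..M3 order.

c0=(63.34, 261.37) c1=(202.95, 237.68) c2=(165.07, 107.38) c3=(26.19, 140.37)

Intrinsics K: fx=528.1, fy=418.1, cx=322.6, cy=228.0
Marker side s = 0.235 m; corners in marker frame (Z=0):
  M0 = (-0.1175, +0.1175, 0)
  M1 = (+0.1175, +0.1175, 0)
  M2 = (+0.1175, -0.1175, 0)
  M3 = (-0.1175, -0.1175, 0)
rvec = (0.0701, 0.2280, -0.2097), |rvec| = θ = 0.31760 rad = 18.197°
Rodrigues: sinθ=0.31229, 1−cosθ=0.05001; R = I + sinθ·[k]× + (1−cosθ)·[k]×²:
    [+0.95242 +0.21412 +0.21690]
    [-0.19827 +0.97576 -0.09263]
    [-0.23147 +0.04522 +0.97179]
t = (-0.3060, -0.0741, 0.7675) m
M0: Pc = R·M0+t = (-0.39275, +0.06385, +0.80001); u = 528.1·(-0.39275)/0.80001 + 322.6 = 63.3391, v = 418.1·(+0.06385)/0.80001 + 228.0 = 261.3683
M1: Pc = R·M1+t = (-0.16893, +0.01726, +0.74562); u = 528.1·(-0.16893)/0.74562 + 322.6 = 202.9501, v = 418.1·(+0.01726)/0.74562 + 228.0 = 237.6759
M2: Pc = R·M2+t = (-0.21925, -0.21205, +0.73499); u = 528.1·(-0.21925)/0.73499 + 322.6 = 165.0663, v = 418.1·(-0.21205)/0.73499 + 228.0 = 107.3757
M3: Pc = R·M3+t = (-0.44307, -0.16546, +0.78938); u = 528.1·(-0.44307)/0.78938 + 322.6 = 26.1863, v = 418.1·(-0.16546)/0.78938 + 228.0 = 140.3660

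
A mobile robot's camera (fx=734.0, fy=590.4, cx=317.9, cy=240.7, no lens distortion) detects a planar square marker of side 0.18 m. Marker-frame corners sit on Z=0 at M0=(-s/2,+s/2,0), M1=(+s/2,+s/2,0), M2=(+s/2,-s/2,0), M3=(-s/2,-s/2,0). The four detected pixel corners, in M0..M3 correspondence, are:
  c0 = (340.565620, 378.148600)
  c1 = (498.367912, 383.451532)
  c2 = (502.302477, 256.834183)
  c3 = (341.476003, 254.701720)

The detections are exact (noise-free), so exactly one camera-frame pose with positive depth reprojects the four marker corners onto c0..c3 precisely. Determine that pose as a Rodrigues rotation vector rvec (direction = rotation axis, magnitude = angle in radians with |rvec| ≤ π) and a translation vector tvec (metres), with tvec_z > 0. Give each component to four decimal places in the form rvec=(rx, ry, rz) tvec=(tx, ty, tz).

Intrinsics K: fx=734.0, fy=590.4, cx=317.9, cy=240.7
Marker side s = 0.18 m; corners in marker frame (Z=0):
  M0 = (-0.0900, +0.0900, 0)
  M1 = (+0.0900, +0.0900, 0)
  M2 = (+0.0900, -0.0900, 0)
  M3 = (-0.0900, -0.0900, 0)
Detected image corners:
  c0 = (340.565620, 378.148600) px
  c1 = (498.367912, 383.451532) px
  c2 = (502.302477, 256.834183) px
  c3 = (341.476003, 254.701720) px
Planar DLT: solve 8×8 A·h = b for H (H[2,2]=1):
  H  [+824.44769 +30.09383 +419.63479]
  H  [-25.07939 +727.37778 +318.84097]
  H  [-0.14394 +0.10327 +1.00000]
B = K⁻¹H; ‖b₁‖=1.194385, ‖b₂‖=1.194385; λ = 2/(‖b₁‖+‖b₂‖) = 0.837251, sign → tz>0 ⇒ λ=+0.837251
r₁ = λ·B[:,0] = (+0.99262,+0.01357,-0.12052); r₂ = λ·B[:,1] = (-0.00312,+0.99625,+0.08646)
r₃ = r₁×r₂ = (+0.12124,-0.08545,+0.98894); SVD([r₁ r₂ r₃]) → R = UVᵀ:
  R  [+0.99262 -0.00312 +0.12124]
  R  [+0.01357 +0.99625 -0.08545]
  R  [-0.12052 +0.08646 +0.98894]
t = (+0.11605, +0.11081, +0.83725) m
tr R = 2.977807; θ = arccos((tr R − 1)/2) = 0.149110 rad = 8.543°
axis k = ((R−Rᵀ)₃₂, (R−Rᵀ)₁₃, (R−Rᵀ)₂₁) / (2 sinθ) = (+0.578598, +0.813676, +0.056169)
rvec = θ·k = (+0.086275, +0.121327, +0.008375)

rvec=(0.0863, 0.1213, 0.0084) tvec=(0.1160, 0.1108, 0.8373)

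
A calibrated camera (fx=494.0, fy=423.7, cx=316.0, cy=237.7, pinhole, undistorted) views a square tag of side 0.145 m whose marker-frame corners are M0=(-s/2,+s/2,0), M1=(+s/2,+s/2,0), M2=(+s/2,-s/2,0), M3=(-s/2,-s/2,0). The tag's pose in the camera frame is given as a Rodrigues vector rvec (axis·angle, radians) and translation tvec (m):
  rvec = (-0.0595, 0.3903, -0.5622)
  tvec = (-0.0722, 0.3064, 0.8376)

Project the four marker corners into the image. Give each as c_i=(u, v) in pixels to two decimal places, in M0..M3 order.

c0=(262.85, 439.96) c1=(328.83, 411.90) c2=(284.33, 343.90) c3=(222.65, 375.09)

Intrinsics K: fx=494.0, fy=423.7, cx=316.0, cy=237.7
Marker side s = 0.145 m; corners in marker frame (Z=0):
  M0 = (-0.0725, +0.0725, 0)
  M1 = (+0.0725, +0.0725, 0)
  M2 = (+0.0725, -0.0725, 0)
  M3 = (-0.0725, -0.0725, 0)
rvec = (-0.0595, 0.3903, -0.5622), |rvec| = θ = 0.68698 rad = 39.361°
Rodrigues: sinθ=0.63421, 1−cosθ=0.22684; R = I + sinθ·[k]× + (1−cosθ)·[k]×²:
    [+0.77487 +0.50785 +0.37639]
    [-0.53017 +0.84638 -0.05054]
    [-0.34424 -0.16039 +0.92508]
t = (-0.0722, 0.3064, 0.8376) m
M0: Pc = R·M0+t = (-0.09156, +0.40620, +0.85093); u = 494.0·(-0.09156)/0.85093 + 316.0 = 262.8463, v = 423.7·(+0.40620)/0.85093 + 237.7 = 439.9579
M1: Pc = R·M1+t = (+0.02080, +0.32933, +0.80101); u = 494.0·(+0.02080)/0.80101 + 316.0 = 328.8258, v = 423.7·(+0.32933)/0.80101 + 237.7 = 411.8980
M2: Pc = R·M2+t = (-0.05284, +0.20660, +0.82427); u = 494.0·(-0.05284)/0.82427 + 316.0 = 284.3313, v = 423.7·(+0.20660)/0.82427 + 237.7 = 343.8984
M3: Pc = R·M3+t = (-0.16520, +0.28347, +0.87419); u = 494.0·(-0.16520)/0.87419 + 316.0 = 222.6478, v = 423.7·(+0.28347)/0.87419 + 237.7 = 375.0944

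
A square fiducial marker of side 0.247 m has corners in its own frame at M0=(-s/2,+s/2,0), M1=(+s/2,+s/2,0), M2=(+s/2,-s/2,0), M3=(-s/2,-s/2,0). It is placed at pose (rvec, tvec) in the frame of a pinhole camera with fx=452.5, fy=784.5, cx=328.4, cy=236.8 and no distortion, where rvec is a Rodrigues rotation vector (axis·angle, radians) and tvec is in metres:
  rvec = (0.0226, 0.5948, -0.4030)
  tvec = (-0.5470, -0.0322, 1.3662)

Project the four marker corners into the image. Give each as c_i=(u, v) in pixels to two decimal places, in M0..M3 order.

c0=(139.57, 306.55) c1=(185.05, 259.28) c2=(155.55, 122.50) c3=(113.56, 181.85)

Intrinsics K: fx=452.5, fy=784.5, cx=328.4, cy=236.8
Marker side s = 0.247 m; corners in marker frame (Z=0):
  M0 = (-0.1235, +0.1235, 0)
  M1 = (+0.1235, +0.1235, 0)
  M2 = (+0.1235, -0.1235, 0)
  M3 = (-0.1235, -0.1235, 0)
rvec = (0.0226, 0.5948, -0.4030), |rvec| = θ = 0.71882 rad = 41.186°
Rodrigues: sinθ=0.65850, 1−cosθ=0.24742; R = I + sinθ·[k]× + (1−cosθ)·[k]×²:
    [+0.75283 +0.37562 +0.54052]
    [-0.36274 +0.92199 -0.13548]
    [-0.54925 -0.09408 +0.83035]
t = (-0.5470, -0.0322, 1.3662) m
M0: Pc = R·M0+t = (-0.59359, +0.12646, +1.42241); u = 452.5·(-0.59359)/1.42241 + 328.4 = 139.5679, v = 784.5·(+0.12646)/1.42241 + 236.8 = 306.5485
M1: Pc = R·M1+t = (-0.40764, +0.03687, +1.28675); u = 452.5·(-0.40764)/1.28675 + 328.4 = 185.0498, v = 784.5·(+0.03687)/1.28675 + 236.8 = 259.2767
M2: Pc = R·M2+t = (-0.50041, -0.19086, +1.30999); u = 452.5·(-0.50041)/1.30999 + 328.4 = 155.5451, v = 784.5·(-0.19086)/1.30999 + 236.8 = 122.4988
M3: Pc = R·M3+t = (-0.68636, -0.10127, +1.44565); u = 452.5·(-0.68636)/1.44565 + 328.4 = 113.5630, v = 784.5·(-0.10127)/1.44565 + 236.8 = 181.8464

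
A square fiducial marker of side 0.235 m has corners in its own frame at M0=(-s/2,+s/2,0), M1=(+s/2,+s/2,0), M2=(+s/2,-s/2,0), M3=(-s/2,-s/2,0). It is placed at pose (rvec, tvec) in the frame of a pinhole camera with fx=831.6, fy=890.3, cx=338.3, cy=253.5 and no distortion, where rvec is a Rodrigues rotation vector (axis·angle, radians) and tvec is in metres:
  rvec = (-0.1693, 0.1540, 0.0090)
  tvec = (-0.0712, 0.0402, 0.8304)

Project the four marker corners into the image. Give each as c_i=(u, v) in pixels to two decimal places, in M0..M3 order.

Intrinsics K: fx=831.6, fy=890.3, cx=338.3, cy=253.5
Marker side s = 0.235 m; corners in marker frame (Z=0):
  M0 = (-0.1175, +0.1175, 0)
  M1 = (+0.1175, +0.1175, 0)
  M2 = (+0.1175, -0.1175, 0)
  M3 = (-0.1175, -0.1175, 0)
rvec = (-0.1693, 0.1540, 0.0090), |rvec| = θ = 0.22904 rad = 13.123°
Rodrigues: sinθ=0.22704, 1−cosθ=0.02612; R = I + sinθ·[k]× + (1−cosθ)·[k]×²:
    [+0.98815 -0.02190 +0.15190]
    [-0.00406 +0.98569 +0.16851]
    [-0.15342 -0.16713 +0.97393]
t = (-0.0712, 0.0402, 0.8304) m
M0: Pc = R·M0+t = (-0.18988, +0.15650, +0.82879); u = 831.6·(-0.18988)/0.82879 + 338.3 = 147.7744, v = 890.3·(+0.15650)/0.82879 + 253.5 = 421.6104
M1: Pc = R·M1+t = (+0.04233, +0.15554, +0.79274); u = 831.6·(+0.04233)/0.79274 + 338.3 = 382.7102, v = 890.3·(+0.15554)/0.79274 + 253.5 = 428.1850
M2: Pc = R·M2+t = (+0.04748, -0.07610, +0.83201); u = 831.6·(+0.04748)/0.83201 + 338.3 = 385.7579, v = 890.3·(-0.07610)/0.83201 + 253.5 = 172.0735
M3: Pc = R·M3+t = (-0.18473, -0.07514, +0.86806); u = 831.6·(-0.18473)/0.86806 + 338.3 = 161.3254, v = 890.3·(-0.07514)/0.86806 + 253.5 = 176.4333

c0=(147.77, 421.61) c1=(382.71, 428.18) c2=(385.76, 172.07) c3=(161.33, 176.43)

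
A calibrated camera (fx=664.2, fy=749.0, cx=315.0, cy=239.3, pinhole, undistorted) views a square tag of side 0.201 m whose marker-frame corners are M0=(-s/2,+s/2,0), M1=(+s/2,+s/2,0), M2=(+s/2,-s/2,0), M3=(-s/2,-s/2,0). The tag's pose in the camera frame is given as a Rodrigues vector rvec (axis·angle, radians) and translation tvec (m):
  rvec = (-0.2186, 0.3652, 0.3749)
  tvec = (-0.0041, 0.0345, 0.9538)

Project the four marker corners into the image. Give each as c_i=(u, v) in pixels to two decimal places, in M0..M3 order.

Intrinsics K: fx=664.2, fy=749.0, cx=315.0, cy=239.3
Marker side s = 0.201 m; corners in marker frame (Z=0):
  M0 = (-0.1005, +0.1005, 0)
  M1 = (+0.1005, +0.1005, 0)
  M2 = (+0.1005, -0.1005, 0)
  M3 = (-0.1005, -0.1005, 0)
rvec = (-0.2186, 0.3652, 0.3749), |rvec| = θ = 0.56719 rad = 32.498°
Rodrigues: sinθ=0.53727, 1−cosθ=0.15659; R = I + sinθ·[k]× + (1−cosθ)·[k]×²:
    [+0.86667 -0.39398 +0.30604]
    [+0.31626 +0.90833 +0.27371]
    [-0.38582 -0.14043 +0.91182]
t = (-0.0041, 0.0345, 0.9538) m
M0: Pc = R·M0+t = (-0.13080, +0.09400, +0.97846); u = 664.2·(-0.13080)/0.97846 + 315.0 = 226.2135, v = 749.0·(+0.09400)/0.97846 + 239.3 = 311.2579
M1: Pc = R·M1+t = (+0.04341, +0.15757, +0.90091); u = 664.2·(+0.04341)/0.90091 + 315.0 = 347.0011, v = 749.0·(+0.15757)/0.90091 + 239.3 = 370.3017
M2: Pc = R·M2+t = (+0.12260, -0.02500, +0.92914); u = 664.2·(+0.12260)/0.92914 + 315.0 = 402.6380, v = 749.0·(-0.02500)/0.92914 + 239.3 = 219.1446
M3: Pc = R·M3+t = (-0.05161, -0.08857, +1.00669); u = 664.2·(-0.05161)/1.00669 + 315.0 = 280.9511, v = 749.0·(-0.08857)/1.00669 + 239.3 = 173.4007

c0=(226.21, 311.26) c1=(347.00, 370.30) c2=(402.64, 219.14) c3=(280.95, 173.40)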